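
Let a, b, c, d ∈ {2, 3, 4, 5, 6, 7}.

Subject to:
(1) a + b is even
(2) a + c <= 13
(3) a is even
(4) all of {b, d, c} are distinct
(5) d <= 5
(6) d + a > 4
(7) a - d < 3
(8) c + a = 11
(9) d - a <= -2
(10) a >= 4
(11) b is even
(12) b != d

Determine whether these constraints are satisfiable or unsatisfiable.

One satisfying assignment is a = 4, b = 4, c = 7, d = 2.
For the less obvious constraints — constraint 2: a + c = 11; constraint 6: d + a = 6; constraint 7: a - d = 2 — and the others hold by inspection.

Satisfiable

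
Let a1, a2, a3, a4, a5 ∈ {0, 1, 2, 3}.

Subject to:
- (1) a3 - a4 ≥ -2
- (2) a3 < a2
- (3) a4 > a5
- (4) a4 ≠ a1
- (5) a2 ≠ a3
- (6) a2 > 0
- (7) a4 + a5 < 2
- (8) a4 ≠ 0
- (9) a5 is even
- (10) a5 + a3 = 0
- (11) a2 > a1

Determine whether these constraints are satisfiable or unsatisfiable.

Satisfiable

One satisfying assignment is a1 = 2, a2 = 3, a3 = 0, a4 = 1, a5 = 0.
For the less obvious constraints — constraint 1: a3 - a4 = -1; constraint 7: a4 + a5 = 1; constraint 10: a5 + a3 = 0 — and the others hold by inspection.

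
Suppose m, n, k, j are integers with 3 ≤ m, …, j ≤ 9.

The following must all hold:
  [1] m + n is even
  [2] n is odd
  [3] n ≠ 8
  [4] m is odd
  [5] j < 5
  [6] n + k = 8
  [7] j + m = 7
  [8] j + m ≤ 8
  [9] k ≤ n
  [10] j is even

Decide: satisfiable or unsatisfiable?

Take m = 3, n = 5, k = 3, j = 4. Then constraint 6: n + k = 8; constraint 7: j + m = 7, and every other listed constraint is also met.

Satisfiable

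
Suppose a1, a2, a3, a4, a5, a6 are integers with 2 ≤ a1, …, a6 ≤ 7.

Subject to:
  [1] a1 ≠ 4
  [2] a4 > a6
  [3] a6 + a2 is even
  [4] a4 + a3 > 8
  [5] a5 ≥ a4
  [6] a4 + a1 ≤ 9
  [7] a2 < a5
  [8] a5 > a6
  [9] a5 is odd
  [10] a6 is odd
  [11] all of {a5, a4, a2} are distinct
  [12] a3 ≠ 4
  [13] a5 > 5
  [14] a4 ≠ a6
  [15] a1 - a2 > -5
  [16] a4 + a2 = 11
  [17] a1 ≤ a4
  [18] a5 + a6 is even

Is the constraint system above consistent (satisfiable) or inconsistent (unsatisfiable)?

One satisfying assignment is a1 = 3, a2 = 5, a3 = 3, a4 = 6, a5 = 7, a6 = 5.
For the less obvious constraints — constraint 4: a4 + a3 = 9; constraint 6: a4 + a1 = 9 — and the others hold by inspection.

Satisfiable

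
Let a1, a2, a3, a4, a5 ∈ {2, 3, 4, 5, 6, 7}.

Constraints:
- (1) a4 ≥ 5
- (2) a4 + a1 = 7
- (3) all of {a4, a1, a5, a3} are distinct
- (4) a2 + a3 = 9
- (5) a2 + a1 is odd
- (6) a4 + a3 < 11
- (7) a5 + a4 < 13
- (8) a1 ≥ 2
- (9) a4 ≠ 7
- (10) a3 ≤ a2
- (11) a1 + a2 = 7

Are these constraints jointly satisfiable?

Satisfiable

One satisfying assignment is a1 = 2, a2 = 5, a3 = 4, a4 = 5, a5 = 6.
For the less obvious constraints — constraint 2: a4 + a1 = 7; constraint 4: a2 + a3 = 9 — and the others hold by inspection.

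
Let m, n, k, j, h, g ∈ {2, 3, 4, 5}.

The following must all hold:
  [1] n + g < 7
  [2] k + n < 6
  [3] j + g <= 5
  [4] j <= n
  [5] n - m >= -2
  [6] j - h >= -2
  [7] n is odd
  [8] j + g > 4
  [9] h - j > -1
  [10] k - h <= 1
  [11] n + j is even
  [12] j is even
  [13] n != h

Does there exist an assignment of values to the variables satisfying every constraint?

Unsatisfiable

Constraint 7 makes n odd and constraint 12 makes j even, so n + j must be odd. Constraint 11 says n + j is even — contradiction.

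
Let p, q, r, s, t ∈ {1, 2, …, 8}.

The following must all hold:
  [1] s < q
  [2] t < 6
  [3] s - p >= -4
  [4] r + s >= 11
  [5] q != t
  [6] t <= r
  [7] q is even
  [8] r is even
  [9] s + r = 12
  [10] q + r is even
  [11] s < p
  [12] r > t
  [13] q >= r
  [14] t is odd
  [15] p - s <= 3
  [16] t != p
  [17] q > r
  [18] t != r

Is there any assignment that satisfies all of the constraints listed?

The assignment p = 8, q = 8, r = 6, s = 6, t = 1 works:
  constraint 3 holds since s - p = -2.
  constraint 4 holds since r + s = 12.
The rest check out directly.

Satisfiable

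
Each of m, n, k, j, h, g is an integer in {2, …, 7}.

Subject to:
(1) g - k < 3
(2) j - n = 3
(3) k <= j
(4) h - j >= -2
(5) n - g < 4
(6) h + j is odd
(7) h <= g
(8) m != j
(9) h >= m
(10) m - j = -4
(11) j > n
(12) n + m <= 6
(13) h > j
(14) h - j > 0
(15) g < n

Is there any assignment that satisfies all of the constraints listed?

Unsatisfiable

Constraints 7, 11, 13, and 15 give h ≤ g, g < n, n < j, j < h. Chaining: h ≤ g < n < j < h, which forces h < h — impossible.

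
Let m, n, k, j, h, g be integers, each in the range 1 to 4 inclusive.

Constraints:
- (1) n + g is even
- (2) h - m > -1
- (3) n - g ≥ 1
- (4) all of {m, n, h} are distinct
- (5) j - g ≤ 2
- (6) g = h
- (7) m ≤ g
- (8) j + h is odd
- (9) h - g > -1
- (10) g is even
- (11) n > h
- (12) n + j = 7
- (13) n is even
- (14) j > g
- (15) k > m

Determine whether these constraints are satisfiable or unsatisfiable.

The assignment m = 1, n = 4, k = 2, j = 3, h = 2, g = 2 works:
  constraint 2 holds since h - m = 1.
  constraint 3 holds since n - g = 2.
The rest check out directly.

Satisfiable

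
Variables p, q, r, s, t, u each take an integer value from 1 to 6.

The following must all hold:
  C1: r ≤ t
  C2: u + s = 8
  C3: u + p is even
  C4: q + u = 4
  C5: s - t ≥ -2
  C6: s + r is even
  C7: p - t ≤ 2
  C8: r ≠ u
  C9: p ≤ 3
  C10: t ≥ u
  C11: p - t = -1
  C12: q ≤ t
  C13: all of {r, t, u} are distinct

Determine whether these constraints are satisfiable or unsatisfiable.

Satisfiable

Setting (p, q, r, s, t, u) = (3, 1, 1, 5, 4, 3) satisfies everything: constraint 2: u + s = 8; constraint 4: q + u = 4; constraint 5: s - t = 1, and the others follow.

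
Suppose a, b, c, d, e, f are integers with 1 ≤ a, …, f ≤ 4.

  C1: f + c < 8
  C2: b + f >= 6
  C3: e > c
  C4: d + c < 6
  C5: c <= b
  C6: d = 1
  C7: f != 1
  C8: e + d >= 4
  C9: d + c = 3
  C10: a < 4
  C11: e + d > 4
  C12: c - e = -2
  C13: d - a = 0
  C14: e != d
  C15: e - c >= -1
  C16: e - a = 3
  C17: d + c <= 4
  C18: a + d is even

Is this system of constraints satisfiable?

Satisfiable

Take a = 1, b = 4, c = 2, d = 1, e = 4, f = 4. Then constraint 1: f + c = 6; constraint 2: b + f = 8; constraint 4: d + c = 3, and every other listed constraint is also met.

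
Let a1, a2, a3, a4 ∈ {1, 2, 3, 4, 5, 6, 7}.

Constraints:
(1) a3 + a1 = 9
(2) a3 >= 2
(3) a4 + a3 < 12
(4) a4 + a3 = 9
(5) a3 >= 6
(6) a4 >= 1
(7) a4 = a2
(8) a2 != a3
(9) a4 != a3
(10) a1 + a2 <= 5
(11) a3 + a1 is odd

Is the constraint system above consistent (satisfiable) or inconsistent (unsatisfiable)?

The assignment a1 = 2, a2 = 2, a3 = 7, a4 = 2 works:
  constraint 1 holds since a3 + a1 = 9.
  constraint 3 holds since a4 + a3 = 9.
  constraint 4 holds since a4 + a3 = 9.
The rest check out directly.

Satisfiable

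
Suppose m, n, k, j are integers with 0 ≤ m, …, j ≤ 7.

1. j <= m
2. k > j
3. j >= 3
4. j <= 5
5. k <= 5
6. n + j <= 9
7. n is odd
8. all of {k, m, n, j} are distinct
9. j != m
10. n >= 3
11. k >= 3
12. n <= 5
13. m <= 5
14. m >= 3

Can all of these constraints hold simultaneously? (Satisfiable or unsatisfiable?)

Unsatisfiable

Constraints 3, 4, 5, 10, 11, 12, 13, and 14 confine each of k, m, n, j to the 3 values {3, …, 5}.
Constraint 8 requires all 4 of them to be distinct, but only 3 values are available — impossible by the pigeonhole principle.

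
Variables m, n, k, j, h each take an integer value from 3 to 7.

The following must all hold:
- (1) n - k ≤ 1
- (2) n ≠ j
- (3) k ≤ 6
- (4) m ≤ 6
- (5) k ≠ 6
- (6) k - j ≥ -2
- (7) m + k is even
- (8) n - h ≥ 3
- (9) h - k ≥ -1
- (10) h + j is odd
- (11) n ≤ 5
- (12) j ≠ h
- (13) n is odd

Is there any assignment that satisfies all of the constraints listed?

Constraints 1, 8, and 9 give h − k ≥ -1, k − n ≥ -1, n − h ≥ 3.
Adding all 3 inequalities: the left sides telescope to 0, and the right sides sum to (-1) + (-1) + 3 = 1. So 0 ≥ 1, which is false.

Unsatisfiable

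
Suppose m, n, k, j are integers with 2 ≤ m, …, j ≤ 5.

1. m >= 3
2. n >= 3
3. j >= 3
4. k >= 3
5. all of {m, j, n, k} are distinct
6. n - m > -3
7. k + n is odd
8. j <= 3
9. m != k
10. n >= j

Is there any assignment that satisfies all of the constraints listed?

Unsatisfiable

Constraints 1, 2, 3, and 4 confine each of m, j, n, k to the 3 values {3, …, 5} (the domain already gives each ≤ 5).
Constraint 5 requires all 4 of them to be distinct, but only 3 values are available — impossible by the pigeonhole principle.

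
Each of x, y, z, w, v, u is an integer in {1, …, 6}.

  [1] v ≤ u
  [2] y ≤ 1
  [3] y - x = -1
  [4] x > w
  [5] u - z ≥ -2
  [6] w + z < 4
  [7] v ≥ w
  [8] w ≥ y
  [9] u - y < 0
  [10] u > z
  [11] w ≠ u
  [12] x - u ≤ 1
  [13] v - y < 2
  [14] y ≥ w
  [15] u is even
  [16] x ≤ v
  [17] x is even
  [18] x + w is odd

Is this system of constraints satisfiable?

Unsatisfiable

Constraints 1, 4, 8, 9, and 16 give u < y, y ≤ w, w < x, x ≤ v, v ≤ u. Chaining: u < y ≤ w < x ≤ v ≤ u, which forces u < u — impossible.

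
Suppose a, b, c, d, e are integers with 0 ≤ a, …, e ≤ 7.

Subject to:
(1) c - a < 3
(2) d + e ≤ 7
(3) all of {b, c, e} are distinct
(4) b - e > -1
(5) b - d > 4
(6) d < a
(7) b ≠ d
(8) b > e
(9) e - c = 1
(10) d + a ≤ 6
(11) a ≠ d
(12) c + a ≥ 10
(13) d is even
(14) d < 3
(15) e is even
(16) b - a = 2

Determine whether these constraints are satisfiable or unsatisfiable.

Satisfiable

One satisfying assignment is a = 5, b = 7, c = 5, d = 0, e = 6.
For the less obvious constraints — constraint 1: c - a = 0; constraint 2: d + e = 6 — and the others hold by inspection.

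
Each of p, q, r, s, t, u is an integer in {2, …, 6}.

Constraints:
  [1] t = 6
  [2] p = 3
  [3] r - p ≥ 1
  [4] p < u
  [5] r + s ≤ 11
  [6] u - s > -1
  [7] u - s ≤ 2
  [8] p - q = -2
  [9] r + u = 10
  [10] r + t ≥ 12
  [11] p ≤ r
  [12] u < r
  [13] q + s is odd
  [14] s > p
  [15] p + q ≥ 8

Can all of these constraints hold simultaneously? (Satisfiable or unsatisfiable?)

Try p = 3, q = 5, r = 6, s = 4, t = 6, u = 4.
Check constraint 3: r - p = 3; constraint 5: r + s = 10; constraint 6: u - s = 0. The remaining constraints are straightforward to verify.

Satisfiable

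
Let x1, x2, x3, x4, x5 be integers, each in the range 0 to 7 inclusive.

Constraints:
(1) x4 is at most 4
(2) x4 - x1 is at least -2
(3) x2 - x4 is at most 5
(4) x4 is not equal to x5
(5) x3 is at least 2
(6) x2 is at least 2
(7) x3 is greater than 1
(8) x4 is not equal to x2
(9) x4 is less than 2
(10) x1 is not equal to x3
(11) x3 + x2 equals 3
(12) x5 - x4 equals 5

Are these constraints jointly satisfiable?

From constraint 5: x3 ≥ 2. From constraint 6: x2 ≥ 2. Hence x3 + x2 ≥ 4. But constraint 11 requires x3 + x2 = 3, and 3 < 4. Contradiction.

Unsatisfiable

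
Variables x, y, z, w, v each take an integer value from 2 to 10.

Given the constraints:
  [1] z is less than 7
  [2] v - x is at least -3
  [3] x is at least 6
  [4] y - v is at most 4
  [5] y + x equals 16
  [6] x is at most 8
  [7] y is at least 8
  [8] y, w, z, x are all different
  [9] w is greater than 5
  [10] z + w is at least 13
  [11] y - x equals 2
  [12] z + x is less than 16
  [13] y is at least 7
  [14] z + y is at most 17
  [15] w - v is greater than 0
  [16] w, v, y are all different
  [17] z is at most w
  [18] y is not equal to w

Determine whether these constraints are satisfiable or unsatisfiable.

Satisfiable

One satisfying assignment is x = 7, y = 9, z = 6, w = 8, v = 6.
For the less obvious constraints — constraint 2: v - x = -1; constraint 4: y - v = 3 — and the others hold by inspection.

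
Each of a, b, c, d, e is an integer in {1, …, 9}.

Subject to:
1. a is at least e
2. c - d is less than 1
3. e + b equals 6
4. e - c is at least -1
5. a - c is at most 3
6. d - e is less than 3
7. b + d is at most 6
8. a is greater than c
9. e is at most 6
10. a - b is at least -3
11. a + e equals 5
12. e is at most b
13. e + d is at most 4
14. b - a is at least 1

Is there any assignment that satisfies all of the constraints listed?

Setting (a, b, c, d, e) = (4, 5, 1, 1, 1) satisfies everything: constraint 2: c - d = 0; constraint 3: e + b = 6, and the others follow.

Satisfiable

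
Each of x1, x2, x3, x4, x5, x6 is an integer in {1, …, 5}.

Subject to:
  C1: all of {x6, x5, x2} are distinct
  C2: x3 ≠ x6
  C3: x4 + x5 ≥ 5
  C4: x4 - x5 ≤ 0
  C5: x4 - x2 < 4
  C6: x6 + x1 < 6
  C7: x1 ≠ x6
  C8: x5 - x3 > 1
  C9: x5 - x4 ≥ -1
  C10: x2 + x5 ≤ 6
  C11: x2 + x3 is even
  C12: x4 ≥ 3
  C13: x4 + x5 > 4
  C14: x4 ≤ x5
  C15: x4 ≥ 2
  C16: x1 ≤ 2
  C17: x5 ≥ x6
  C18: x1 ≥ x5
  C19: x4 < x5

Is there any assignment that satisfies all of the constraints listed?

From constraints 12 and 14: x5 ≥ x4 and x4 ≥ 3, so x5 ≥ 3. From constraints 16 and 18: x5 ≤ x1 and x1 ≤ 2, so x5 ≤ 2. But 2 < 3, so no value of x5 works.

Unsatisfiable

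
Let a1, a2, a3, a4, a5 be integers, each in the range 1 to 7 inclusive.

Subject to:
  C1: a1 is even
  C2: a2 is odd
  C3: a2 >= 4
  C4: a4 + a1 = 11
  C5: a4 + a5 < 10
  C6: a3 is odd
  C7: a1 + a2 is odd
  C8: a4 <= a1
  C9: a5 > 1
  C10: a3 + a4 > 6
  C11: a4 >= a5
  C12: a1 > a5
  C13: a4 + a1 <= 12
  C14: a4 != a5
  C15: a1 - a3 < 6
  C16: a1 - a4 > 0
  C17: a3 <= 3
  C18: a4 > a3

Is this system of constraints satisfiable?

Satisfiable

Take a1 = 6, a2 = 7, a3 = 3, a4 = 5, a5 = 3. Then constraint 4: a4 + a1 = 11; constraint 5: a4 + a5 = 8; constraint 10: a3 + a4 = 8, and every other listed constraint is also met.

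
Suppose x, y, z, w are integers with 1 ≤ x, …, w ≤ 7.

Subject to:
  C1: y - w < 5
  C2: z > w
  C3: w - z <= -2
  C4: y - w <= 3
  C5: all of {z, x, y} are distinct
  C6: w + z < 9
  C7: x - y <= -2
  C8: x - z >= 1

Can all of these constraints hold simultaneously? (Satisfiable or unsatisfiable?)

Constraints 3, 4, 7, and 8 give w − y ≥ -3, y − x ≥ 2, x − z ≥ 1, z − w ≥ 2.
Adding all 4 inequalities: the left sides telescope to 0, and the right sides sum to (-3) + 2 + 1 + 2 = 2. So 0 ≥ 2, which is false.

Unsatisfiable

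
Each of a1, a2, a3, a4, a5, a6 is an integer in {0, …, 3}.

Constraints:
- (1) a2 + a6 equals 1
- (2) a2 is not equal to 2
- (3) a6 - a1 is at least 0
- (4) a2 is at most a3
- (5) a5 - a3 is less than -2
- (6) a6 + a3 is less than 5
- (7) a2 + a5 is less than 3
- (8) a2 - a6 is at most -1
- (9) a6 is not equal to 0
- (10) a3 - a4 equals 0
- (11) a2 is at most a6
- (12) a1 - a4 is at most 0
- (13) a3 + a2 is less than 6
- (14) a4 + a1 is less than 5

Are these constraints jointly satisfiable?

Take a1 = 0, a2 = 0, a3 = 3, a4 = 3, a5 = 0, a6 = 1. Then constraint 1: a2 + a6 = 1; constraint 3: a6 - a1 = 1, and every other listed constraint is also met.

Satisfiable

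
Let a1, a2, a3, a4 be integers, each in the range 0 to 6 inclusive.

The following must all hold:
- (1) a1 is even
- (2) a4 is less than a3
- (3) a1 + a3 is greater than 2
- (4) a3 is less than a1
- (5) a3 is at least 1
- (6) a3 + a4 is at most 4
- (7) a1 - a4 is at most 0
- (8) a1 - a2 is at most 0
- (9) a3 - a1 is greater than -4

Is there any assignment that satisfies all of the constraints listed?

Unsatisfiable

Constraints 2, 4, and 7 give a3 < a1, a1 ≤ a4, a4 < a3. Chaining: a3 < a1 ≤ a4 < a3, which forces a3 < a3 — impossible.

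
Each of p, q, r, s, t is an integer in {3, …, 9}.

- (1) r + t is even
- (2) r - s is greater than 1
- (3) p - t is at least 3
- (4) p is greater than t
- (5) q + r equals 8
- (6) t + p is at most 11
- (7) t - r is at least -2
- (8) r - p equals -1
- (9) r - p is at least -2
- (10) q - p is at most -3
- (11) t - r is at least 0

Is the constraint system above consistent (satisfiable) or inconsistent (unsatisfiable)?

Unsatisfiable

Constraints 3, 9, and 11 give t − r ≥ 0, r − p ≥ -2, p − t ≥ 3.
Adding all 3 inequalities: the left sides telescope to 0, and the right sides sum to 0 + (-2) + 3 = 1. So 0 ≥ 1, which is false.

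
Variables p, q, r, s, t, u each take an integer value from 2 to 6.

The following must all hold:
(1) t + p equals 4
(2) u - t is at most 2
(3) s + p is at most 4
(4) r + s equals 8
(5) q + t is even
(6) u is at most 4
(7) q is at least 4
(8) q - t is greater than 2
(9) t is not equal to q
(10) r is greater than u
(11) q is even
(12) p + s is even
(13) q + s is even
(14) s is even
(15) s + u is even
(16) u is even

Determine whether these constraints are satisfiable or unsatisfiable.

One satisfying assignment is p = 2, q = 6, r = 6, s = 2, t = 2, u = 2.
For the less obvious constraints — constraint 1: t + p = 4; constraint 2: u - t = 0 — and the others hold by inspection.

Satisfiable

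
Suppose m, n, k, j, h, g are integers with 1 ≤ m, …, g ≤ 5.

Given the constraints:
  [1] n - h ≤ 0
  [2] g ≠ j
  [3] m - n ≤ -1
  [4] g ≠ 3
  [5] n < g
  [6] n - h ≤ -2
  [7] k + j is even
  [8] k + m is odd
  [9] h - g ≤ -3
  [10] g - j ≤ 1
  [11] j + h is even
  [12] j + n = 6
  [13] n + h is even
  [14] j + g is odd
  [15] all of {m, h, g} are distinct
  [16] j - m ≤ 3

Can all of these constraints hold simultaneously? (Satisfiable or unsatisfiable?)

Constraints 3, 6, 9, 10, and 16 give h − n ≥ 2, n − m ≥ 1, m − j ≥ -3, j − g ≥ -1, g − h ≥ 3.
Adding all 5 inequalities: the left sides telescope to 0, and the right sides sum to 2 + 1 + (-3) + (-1) + 3 = 2. So 0 ≥ 2, which is false.

Unsatisfiable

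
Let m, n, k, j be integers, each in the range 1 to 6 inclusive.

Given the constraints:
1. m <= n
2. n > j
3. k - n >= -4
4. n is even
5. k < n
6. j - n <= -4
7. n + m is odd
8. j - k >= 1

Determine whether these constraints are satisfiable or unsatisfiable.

Unsatisfiable

Constraints 3, 6, and 8 give j − k ≥ 1, k − n ≥ -4, n − j ≥ 4.
Adding all 3 inequalities: the left sides telescope to 0, and the right sides sum to 1 + (-4) + 4 = 1. So 0 ≥ 1, which is false.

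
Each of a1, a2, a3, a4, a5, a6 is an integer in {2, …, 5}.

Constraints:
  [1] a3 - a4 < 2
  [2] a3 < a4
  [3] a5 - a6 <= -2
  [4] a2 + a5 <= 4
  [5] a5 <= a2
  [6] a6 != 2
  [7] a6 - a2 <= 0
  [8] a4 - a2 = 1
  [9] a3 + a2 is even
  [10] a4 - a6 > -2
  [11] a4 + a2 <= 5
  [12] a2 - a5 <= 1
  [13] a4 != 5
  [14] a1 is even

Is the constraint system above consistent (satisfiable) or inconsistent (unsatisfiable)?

Unsatisfiable

Constraints 3, 7, and 12 give a6 − a5 ≥ 2, a5 − a2 ≥ -1, a2 − a6 ≥ 0.
Adding all 3 inequalities: the left sides telescope to 0, and the right sides sum to 2 + (-1) + 0 = 1. So 0 ≥ 1, which is false.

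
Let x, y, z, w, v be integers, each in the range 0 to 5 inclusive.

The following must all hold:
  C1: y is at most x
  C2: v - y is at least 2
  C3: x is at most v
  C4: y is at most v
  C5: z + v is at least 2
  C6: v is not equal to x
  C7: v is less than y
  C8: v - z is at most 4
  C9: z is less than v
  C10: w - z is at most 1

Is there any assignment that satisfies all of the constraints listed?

Unsatisfiable

Constraints 1, 3, and 7 give x ≤ v, v < y, y ≤ x. Chaining: x ≤ v < y ≤ x, which forces x < x — impossible.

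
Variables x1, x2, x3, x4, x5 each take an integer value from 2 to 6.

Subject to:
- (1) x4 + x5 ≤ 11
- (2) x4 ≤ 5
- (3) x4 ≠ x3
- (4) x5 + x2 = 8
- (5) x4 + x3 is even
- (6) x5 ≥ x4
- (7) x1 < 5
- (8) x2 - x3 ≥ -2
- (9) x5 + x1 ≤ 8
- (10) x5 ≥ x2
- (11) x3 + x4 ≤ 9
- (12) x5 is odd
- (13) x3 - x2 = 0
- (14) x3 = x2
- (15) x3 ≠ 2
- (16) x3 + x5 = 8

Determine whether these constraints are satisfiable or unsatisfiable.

Satisfiable

Try x1 = 3, x2 = 3, x3 = 3, x4 = 5, x5 = 5.
Check constraint 1: x4 + x5 = 10; constraint 4: x5 + x2 = 8; constraint 8: x2 - x3 = 0. The remaining constraints are straightforward to verify.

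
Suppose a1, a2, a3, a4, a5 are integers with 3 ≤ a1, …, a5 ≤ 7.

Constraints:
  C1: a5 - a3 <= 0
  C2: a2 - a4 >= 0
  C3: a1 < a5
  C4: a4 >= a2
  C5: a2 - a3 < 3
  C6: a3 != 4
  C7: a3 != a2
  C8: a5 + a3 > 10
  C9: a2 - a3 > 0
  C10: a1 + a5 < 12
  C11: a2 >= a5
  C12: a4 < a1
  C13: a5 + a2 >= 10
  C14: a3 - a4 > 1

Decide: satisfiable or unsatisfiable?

Unsatisfiable

Constraints 1, 3, 4, 9, and 12 give a5 ≤ a3, a3 < a2, a2 ≤ a4, a4 < a1, a1 < a5. Chaining: a5 ≤ a3 < a2 ≤ a4 < a1 < a5, which forces a5 < a5 — impossible.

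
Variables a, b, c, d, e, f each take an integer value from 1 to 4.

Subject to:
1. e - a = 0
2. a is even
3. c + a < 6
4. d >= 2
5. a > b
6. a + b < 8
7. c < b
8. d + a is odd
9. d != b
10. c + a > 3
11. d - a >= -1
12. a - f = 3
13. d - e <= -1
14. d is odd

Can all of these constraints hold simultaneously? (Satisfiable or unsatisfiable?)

Satisfiable

One satisfying assignment is a = 4, b = 2, c = 1, d = 3, e = 4, f = 1.
For the less obvious constraints — constraint 1: e - a = 0; constraint 3: c + a = 5 — and the others hold by inspection.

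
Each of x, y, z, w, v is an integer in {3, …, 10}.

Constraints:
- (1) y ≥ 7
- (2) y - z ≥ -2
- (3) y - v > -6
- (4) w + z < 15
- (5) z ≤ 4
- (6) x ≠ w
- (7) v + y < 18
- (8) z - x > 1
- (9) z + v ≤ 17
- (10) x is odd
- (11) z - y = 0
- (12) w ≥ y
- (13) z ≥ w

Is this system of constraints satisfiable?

Unsatisfiable

From constraints 1 and 12: w ≥ y and y ≥ 7, so w ≥ 7. From constraints 5 and 13: w ≤ z and z ≤ 4, so w ≤ 4. But 4 < 7, so no value of w works.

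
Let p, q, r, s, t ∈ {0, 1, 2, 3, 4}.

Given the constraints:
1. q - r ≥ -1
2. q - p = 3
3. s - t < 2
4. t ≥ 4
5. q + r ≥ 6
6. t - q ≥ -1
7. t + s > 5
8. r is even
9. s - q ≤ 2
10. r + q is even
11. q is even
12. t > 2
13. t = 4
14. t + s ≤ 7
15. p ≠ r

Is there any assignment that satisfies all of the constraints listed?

Satisfiable

Setting (p, q, r, s, t) = (1, 4, 2, 3, 4) satisfies everything: constraint 1: q - r = 2; constraint 2: q - p = 3; constraint 3: s - t = -1, and the others follow.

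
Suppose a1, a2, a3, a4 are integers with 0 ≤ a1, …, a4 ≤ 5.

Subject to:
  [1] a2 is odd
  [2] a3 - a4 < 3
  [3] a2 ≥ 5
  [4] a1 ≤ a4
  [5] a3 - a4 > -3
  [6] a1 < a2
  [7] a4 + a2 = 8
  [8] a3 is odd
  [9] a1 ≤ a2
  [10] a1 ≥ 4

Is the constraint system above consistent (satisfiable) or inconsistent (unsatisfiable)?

From constraints 4 and 10: a4 ≥ a1 ≥ 4. From constraint 3: a2 ≥ 5. Hence a4 + a2 ≥ 9. But constraint 7 requires a4 + a2 = 8, and 8 < 9. Contradiction.

Unsatisfiable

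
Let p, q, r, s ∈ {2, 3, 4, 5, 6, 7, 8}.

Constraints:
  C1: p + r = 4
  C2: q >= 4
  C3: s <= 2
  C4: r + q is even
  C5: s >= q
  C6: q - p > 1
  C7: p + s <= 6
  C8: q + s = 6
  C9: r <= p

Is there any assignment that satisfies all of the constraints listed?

From constraints 2 and 5: s ≥ q and q ≥ 4, so s ≥ 4. From constraint 3: s ≤ 2. But 2 < 4, so no value of s works.

Unsatisfiable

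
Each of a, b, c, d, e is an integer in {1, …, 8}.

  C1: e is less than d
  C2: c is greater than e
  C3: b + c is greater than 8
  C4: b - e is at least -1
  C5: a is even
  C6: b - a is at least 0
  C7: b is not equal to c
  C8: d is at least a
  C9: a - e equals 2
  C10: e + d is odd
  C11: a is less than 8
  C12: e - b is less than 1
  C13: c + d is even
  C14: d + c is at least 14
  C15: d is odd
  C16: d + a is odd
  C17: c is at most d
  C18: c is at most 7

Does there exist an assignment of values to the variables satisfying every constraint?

Satisfiable

Try a = 4, b = 4, c = 7, d = 7, e = 2.
Check constraint 3: b + c = 11; constraint 4: b - e = 2; constraint 6: b - a = 0. The remaining constraints are straightforward to verify.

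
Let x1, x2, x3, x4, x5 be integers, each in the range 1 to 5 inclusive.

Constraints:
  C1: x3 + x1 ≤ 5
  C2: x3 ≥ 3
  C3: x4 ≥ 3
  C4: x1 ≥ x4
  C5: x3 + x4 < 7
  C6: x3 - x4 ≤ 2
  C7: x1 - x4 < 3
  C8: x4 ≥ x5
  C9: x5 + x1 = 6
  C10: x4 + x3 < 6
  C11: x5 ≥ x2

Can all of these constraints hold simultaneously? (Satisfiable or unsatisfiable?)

From constraint 2: x3 ≥ 3. From constraints 3 and 4: x1 ≥ x4 ≥ 3. Hence x3 + x1 ≥ 6. But constraint 1 requires x3 + x1 ≤ 5, and 5 < 6. Contradiction.

Unsatisfiable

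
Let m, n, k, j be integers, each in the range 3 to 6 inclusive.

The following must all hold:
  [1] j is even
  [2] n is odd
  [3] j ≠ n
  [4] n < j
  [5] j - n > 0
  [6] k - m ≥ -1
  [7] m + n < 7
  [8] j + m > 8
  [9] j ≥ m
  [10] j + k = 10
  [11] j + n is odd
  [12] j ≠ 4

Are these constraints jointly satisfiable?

Try m = 3, n = 3, k = 4, j = 6.
Check constraint 5: j - n = 3; constraint 6: k - m = 1. The remaining constraints are straightforward to verify.

Satisfiable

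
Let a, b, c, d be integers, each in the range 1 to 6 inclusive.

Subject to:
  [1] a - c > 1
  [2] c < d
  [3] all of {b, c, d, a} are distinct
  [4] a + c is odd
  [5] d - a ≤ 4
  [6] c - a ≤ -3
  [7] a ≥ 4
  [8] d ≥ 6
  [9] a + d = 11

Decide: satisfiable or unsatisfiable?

Satisfiable

One satisfying assignment is a = 5, b = 4, c = 2, d = 6.
For the less obvious constraints — constraint 1: a - c = 3; constraint 5: d - a = 1 — and the others hold by inspection.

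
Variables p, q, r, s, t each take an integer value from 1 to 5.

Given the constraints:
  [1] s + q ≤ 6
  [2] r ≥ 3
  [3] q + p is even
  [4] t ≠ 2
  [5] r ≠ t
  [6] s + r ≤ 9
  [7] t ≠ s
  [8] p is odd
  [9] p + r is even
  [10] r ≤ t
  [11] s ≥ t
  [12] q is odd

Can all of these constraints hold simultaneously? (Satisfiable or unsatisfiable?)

Satisfiable

Take p = 3, q = 1, r = 3, s = 5, t = 4. Then constraint 1: s + q = 6; constraint 3: q + p = 4 is even; constraint 6: s + r = 8, and every other listed constraint is also met.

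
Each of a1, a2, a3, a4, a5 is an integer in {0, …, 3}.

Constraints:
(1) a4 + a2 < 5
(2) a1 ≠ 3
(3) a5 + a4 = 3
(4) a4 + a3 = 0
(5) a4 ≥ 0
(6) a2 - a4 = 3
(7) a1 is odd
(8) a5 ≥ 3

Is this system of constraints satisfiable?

Satisfiable

One satisfying assignment is a1 = 1, a2 = 3, a3 = 0, a4 = 0, a5 = 3.
For the less obvious constraints — constraint 1: a4 + a2 = 3; constraint 3: a5 + a4 = 3; constraint 4: a4 + a3 = 0 — and the others hold by inspection.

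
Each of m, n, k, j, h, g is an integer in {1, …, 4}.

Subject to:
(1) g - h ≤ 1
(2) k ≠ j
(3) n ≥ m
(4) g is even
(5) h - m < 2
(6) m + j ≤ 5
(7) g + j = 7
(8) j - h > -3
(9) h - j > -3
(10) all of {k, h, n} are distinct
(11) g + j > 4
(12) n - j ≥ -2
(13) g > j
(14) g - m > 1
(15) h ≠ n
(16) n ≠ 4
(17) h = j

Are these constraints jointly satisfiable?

The assignment m = 2, n = 2, k = 1, j = 3, h = 3, g = 4 works:
  constraint 1 holds since g - h = 1.
  constraint 5 holds since h - m = 1.
The rest check out directly.

Satisfiable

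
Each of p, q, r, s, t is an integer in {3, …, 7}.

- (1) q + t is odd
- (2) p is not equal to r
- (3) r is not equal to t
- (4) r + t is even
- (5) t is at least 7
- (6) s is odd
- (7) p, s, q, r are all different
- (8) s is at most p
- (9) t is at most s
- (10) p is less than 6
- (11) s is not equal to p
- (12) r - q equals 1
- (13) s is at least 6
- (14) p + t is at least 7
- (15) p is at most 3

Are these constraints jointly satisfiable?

From constraints 5 and 9: s ≥ t and t ≥ 7, so s ≥ 7. From constraints 8 and 15: s ≤ p and p ≤ 3, so s ≤ 3. But 3 < 7, so no value of s works.

Unsatisfiable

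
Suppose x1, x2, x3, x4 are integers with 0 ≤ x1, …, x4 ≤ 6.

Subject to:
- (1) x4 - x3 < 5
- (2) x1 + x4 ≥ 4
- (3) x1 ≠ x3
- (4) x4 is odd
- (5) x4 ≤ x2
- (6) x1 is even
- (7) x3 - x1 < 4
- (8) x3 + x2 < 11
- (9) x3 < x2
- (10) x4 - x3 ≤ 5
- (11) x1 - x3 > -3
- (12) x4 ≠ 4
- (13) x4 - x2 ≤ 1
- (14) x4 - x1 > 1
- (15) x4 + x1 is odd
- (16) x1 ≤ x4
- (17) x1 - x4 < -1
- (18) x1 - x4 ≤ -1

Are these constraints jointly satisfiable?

Satisfiable

Take x1 = 2, x2 = 6, x3 = 3, x4 = 5. Then constraint 1: x4 - x3 = 2; constraint 2: x1 + x4 = 7; constraint 7: x3 - x1 = 1, and every other listed constraint is also met.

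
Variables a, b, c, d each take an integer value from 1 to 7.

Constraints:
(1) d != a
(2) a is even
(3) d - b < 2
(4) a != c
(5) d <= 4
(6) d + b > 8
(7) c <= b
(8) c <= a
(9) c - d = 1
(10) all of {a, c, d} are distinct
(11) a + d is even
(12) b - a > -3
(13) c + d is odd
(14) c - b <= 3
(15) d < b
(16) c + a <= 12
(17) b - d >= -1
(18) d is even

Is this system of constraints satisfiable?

The assignment a = 6, b = 5, c = 5, d = 4 works:
  constraint 3 holds since d - b = -1.
  constraint 6 holds since d + b = 9.
  constraint 9 holds since c - d = 1.
The rest check out directly.

Satisfiable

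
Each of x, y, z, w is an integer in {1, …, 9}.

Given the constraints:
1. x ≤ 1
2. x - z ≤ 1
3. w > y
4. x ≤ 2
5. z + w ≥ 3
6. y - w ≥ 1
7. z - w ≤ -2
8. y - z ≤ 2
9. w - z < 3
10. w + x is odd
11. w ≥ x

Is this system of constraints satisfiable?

Constraints 6, 7, and 8 give y − w ≥ 1, w − z ≥ 2, z − y ≥ -2.
Adding all 3 inequalities: the left sides telescope to 0, and the right sides sum to 1 + 2 + (-2) = 1. So 0 ≥ 1, which is false.

Unsatisfiable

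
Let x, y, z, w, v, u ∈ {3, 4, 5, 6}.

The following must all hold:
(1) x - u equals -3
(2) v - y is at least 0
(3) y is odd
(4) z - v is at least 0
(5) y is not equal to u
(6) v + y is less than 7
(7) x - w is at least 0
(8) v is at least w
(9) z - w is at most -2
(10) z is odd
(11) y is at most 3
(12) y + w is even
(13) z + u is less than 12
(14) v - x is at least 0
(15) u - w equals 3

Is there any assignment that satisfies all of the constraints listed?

Constraints 4, 7, 9, and 14 give w − z ≥ 2, z − v ≥ 0, v − x ≥ 0, x − w ≥ 0.
Adding all 4 inequalities: the left sides telescope to 0, and the right sides sum to 2 + 0 + 0 + 0 = 2. So 0 ≥ 2, which is false.

Unsatisfiable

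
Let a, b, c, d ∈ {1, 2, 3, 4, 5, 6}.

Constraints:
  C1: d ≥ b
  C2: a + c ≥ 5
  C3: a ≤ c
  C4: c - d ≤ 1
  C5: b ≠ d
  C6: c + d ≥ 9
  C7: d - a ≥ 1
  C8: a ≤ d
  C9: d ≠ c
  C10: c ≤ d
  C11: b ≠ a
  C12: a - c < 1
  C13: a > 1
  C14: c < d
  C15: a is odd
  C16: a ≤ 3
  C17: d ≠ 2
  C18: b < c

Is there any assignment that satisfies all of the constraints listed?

One satisfying assignment is a = 3, b = 2, c = 5, d = 6.
For the less obvious constraints — constraint 2: a + c = 8; constraint 4: c - d = -1 — and the others hold by inspection.

Satisfiable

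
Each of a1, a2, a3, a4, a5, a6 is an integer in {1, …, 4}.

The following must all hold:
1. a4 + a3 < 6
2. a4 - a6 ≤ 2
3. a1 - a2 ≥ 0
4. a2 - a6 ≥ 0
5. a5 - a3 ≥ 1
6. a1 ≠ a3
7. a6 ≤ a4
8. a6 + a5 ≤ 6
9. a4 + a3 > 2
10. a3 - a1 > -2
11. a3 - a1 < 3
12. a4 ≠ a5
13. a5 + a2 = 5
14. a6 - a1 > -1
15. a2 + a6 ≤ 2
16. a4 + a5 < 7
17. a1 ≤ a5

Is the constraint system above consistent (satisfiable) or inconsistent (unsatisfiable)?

Try a1 = 1, a2 = 1, a3 = 2, a4 = 2, a5 = 4, a6 = 1.
Check constraint 1: a4 + a3 = 4; constraint 2: a4 - a6 = 1. The remaining constraints are straightforward to verify.

Satisfiable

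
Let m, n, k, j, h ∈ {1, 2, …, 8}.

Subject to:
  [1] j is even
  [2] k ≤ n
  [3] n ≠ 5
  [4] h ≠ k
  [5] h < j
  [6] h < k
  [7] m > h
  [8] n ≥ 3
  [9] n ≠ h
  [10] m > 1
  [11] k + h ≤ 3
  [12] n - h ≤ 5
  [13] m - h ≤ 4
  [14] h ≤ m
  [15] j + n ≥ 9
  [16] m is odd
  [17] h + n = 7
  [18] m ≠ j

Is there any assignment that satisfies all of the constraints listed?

Satisfiable

Take m = 3, n = 6, k = 2, j = 6, h = 1. Then constraint 11: k + h = 3; constraint 12: n - h = 5; constraint 13: m - h = 2, and every other listed constraint is also met.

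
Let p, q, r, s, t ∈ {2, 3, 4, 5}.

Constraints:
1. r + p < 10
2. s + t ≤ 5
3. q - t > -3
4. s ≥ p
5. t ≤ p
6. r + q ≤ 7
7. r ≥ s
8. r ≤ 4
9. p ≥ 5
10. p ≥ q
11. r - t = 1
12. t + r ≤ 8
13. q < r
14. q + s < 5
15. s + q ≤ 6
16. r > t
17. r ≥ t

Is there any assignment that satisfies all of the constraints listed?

From constraints 4 and 9: s ≥ p and p ≥ 5, so s ≥ 5. From constraints 7 and 8: s ≤ r and r ≤ 4, so s ≤ 4. But 4 < 5, so no value of s works.

Unsatisfiable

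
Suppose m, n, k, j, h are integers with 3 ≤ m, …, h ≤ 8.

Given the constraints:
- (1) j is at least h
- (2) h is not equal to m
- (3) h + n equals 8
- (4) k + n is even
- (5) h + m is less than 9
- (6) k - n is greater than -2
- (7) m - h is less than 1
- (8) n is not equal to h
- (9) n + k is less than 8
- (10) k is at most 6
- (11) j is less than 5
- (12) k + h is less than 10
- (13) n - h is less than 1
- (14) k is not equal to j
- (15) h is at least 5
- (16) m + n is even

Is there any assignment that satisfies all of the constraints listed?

Unsatisfiable

From constraints 1 and 15: j ≥ h and h ≥ 5, so j ≥ 5. From constraint 11: j ≤ 4. But 4 < 5, so no value of j works.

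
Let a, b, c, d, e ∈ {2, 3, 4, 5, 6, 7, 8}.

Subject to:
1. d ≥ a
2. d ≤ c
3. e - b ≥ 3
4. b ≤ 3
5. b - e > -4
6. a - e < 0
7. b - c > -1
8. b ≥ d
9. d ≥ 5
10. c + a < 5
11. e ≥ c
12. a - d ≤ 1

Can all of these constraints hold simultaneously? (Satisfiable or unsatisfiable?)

Unsatisfiable

From constraints 8 and 9: b ≥ d and d ≥ 5, so b ≥ 5. From constraint 4: b ≤ 3. But 3 < 5, so no value of b works.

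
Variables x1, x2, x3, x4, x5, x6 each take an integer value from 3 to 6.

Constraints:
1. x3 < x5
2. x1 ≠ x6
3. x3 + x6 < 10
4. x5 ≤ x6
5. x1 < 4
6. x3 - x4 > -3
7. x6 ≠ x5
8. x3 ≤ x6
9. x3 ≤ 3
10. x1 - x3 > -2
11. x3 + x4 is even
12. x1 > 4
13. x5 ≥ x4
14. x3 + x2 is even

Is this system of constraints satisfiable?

From constraint 12: x1 ≥ 5. From constraint 5: x1 ≤ 3. But 3 < 5, so no value of x1 works.

Unsatisfiable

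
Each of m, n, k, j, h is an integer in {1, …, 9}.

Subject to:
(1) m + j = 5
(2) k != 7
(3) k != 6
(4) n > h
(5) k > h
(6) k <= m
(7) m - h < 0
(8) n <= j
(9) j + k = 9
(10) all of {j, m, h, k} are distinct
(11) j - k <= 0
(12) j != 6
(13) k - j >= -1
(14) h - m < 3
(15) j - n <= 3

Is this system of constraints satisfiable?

Unsatisfiable

Constraints 4, 6, 7, 8, and 11 give n ≤ j, j ≤ k, k ≤ m, m < h, h < n. Chaining: n ≤ j ≤ k ≤ m < h < n, which forces n < n — impossible.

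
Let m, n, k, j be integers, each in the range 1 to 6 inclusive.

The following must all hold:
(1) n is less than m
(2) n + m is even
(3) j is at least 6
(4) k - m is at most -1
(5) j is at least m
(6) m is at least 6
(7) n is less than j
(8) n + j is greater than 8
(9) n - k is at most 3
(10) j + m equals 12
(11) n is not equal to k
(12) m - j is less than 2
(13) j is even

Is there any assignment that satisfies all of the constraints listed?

One satisfying assignment is m = 6, n = 4, k = 3, j = 6.
For the less obvious constraints — constraint 4: k - m = -3; constraint 8: n + j = 10; constraint 9: n - k = 1 — and the others hold by inspection.

Satisfiable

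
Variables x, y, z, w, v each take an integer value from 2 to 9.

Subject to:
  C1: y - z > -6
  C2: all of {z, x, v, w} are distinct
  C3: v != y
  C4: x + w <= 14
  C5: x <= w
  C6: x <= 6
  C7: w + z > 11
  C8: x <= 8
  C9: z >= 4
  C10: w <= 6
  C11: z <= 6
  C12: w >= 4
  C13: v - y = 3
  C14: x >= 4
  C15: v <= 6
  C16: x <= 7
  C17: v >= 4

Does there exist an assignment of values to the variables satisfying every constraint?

Unsatisfiable

Constraints 6, 9, 10, 11, 12, 14, 15, and 17 confine each of z, x, v, w to the 3 values {4, …, 6}.
Constraint 2 requires all 4 of them to be distinct, but only 3 values are available — impossible by the pigeonhole principle.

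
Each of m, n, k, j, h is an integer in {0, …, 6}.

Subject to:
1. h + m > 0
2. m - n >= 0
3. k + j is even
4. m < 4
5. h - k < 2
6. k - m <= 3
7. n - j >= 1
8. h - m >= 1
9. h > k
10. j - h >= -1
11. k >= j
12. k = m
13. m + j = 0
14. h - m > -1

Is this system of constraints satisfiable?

Constraints 2, 7, 8, and 10 give m − n ≥ 0, n − j ≥ 1, j − h ≥ -1, h − m ≥ 1.
Adding all 4 inequalities: the left sides telescope to 0, and the right sides sum to 0 + 1 + (-1) + 1 = 1. So 0 ≥ 1, which is false.

Unsatisfiable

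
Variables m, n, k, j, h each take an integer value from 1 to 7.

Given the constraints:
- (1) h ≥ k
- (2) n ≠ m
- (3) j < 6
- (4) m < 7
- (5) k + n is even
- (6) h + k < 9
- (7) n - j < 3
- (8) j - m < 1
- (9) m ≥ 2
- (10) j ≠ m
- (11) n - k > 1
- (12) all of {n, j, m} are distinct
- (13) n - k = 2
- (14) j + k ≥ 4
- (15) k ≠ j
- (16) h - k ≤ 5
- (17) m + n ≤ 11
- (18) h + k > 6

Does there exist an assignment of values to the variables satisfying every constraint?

The assignment m = 5, n = 4, k = 2, j = 3, h = 6 works:
  constraint 6 holds since h + k = 8.
  constraint 7 holds since n - j = 1.
  constraint 8 holds since j - m = -2.
The rest check out directly.

Satisfiable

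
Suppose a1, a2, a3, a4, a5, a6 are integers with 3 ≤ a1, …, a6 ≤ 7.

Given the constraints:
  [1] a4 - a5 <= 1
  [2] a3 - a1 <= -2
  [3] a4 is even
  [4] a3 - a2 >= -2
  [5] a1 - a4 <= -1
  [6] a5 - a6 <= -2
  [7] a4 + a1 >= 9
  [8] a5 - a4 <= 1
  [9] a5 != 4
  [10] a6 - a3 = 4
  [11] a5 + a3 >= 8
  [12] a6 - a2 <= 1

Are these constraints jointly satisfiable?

Unsatisfiable

Constraints 1, 2, 4, 5, 6, and 12 give a6 − a5 ≥ 2, a5 − a4 ≥ -1, a4 − a1 ≥ 1, a1 − a3 ≥ 2, a3 − a2 ≥ -2, a2 − a6 ≥ -1.
Adding all 6 inequalities: the left sides telescope to 0, and the right sides sum to 2 + (-1) + 1 + 2 + (-2) + (-1) = 1. So 0 ≥ 1, which is false.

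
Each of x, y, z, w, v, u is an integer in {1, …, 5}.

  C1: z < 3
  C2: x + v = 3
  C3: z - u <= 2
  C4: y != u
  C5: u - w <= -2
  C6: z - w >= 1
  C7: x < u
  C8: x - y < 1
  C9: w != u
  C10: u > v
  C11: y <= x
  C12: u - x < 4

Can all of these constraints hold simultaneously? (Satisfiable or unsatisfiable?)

Constraints 3, 5, and 6 give u − z ≥ -2, z − w ≥ 1, w − u ≥ 2.
Adding all 3 inequalities: the left sides telescope to 0, and the right sides sum to (-2) + 1 + 2 = 1. So 0 ≥ 1, which is false.

Unsatisfiable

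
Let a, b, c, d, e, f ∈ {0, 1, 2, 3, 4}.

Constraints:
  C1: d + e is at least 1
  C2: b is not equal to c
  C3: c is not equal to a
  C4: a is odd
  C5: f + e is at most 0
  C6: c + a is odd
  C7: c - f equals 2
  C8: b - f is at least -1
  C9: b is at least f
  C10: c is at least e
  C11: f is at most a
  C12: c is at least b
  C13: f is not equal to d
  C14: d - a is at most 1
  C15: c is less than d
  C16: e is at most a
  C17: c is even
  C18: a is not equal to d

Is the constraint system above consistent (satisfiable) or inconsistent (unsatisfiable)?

Satisfiable

Take a = 3, b = 0, c = 2, d = 4, e = 0, f = 0. Then constraint 1: d + e = 4; constraint 5: f + e = 0, and every other listed constraint is also met.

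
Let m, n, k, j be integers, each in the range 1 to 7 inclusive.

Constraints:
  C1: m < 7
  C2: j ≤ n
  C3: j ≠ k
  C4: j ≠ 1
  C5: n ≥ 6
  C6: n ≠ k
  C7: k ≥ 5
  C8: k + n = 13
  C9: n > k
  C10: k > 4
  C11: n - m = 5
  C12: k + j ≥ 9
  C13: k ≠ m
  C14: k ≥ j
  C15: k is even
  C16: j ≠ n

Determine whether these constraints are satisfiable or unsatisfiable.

Satisfiable

Setting (m, n, k, j) = (2, 7, 6, 3) satisfies everything: constraint 8: k + n = 13; constraint 11: n - m = 5; constraint 12: k + j = 9, and the others follow.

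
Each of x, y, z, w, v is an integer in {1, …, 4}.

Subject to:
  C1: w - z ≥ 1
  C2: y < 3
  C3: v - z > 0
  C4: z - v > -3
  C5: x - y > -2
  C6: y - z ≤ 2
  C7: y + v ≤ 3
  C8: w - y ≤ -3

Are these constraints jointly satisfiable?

Constraints 1, 6, and 8 give w − z ≥ 1, z − y ≥ -2, y − w ≥ 3.
Adding all 3 inequalities: the left sides telescope to 0, and the right sides sum to 1 + (-2) + 3 = 2. So 0 ≥ 2, which is false.

Unsatisfiable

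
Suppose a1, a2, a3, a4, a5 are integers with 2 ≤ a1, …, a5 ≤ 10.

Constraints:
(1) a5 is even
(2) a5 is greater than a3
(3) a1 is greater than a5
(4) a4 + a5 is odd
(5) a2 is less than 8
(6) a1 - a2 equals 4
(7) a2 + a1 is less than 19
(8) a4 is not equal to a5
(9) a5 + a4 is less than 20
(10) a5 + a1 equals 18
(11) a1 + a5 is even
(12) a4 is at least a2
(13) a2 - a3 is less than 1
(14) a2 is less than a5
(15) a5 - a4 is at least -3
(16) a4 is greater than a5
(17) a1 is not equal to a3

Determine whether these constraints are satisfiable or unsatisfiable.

Setting (a1, a2, a3, a4, a5) = (10, 6, 7, 9, 8) satisfies everything: constraint 6: a1 - a2 = 4; constraint 7: a2 + a1 = 16; constraint 9: a5 + a4 = 17, and the others follow.

Satisfiable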